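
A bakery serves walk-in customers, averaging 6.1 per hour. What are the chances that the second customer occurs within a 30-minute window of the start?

0.8082

Over the interval, μ = 6.1 × 0.5 = 3.05 (a 30-minute window = 0.5 hours).
The second arrival falls in the interval iff at least 2 events occur there: P(S_2 ≤ t) = P(N ≥ 2) = 1 − P(N ≤ 1) ≈ 0.8082.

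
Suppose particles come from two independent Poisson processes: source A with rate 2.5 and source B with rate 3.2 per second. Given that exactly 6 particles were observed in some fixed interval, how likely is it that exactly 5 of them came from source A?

0.0547

Given the total, each event is independently from source A with probability p = λ_A/(λ_A+λ_B) = 2.5/5.7 ≈ 0.4386.
So K ~ Binomial(6, 2.5/5.7): P(K = 5) = C(6,5) · (2.5/5.7)^5 · (3.2/5.7)^1 ≈ 0.0547.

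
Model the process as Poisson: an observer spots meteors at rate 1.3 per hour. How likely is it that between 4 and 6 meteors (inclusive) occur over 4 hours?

Over the interval, μ = 1.3 × 4 = 5.2 (4 hours).
P(4 ≤ N ≤ 6) = Σ_{j=4}^{6} e^(−5.2) · 5.2^j/j! ≈ 0.4943.

0.4943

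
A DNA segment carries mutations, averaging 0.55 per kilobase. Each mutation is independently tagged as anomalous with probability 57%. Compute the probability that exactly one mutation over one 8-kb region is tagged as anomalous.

0.2042

Thinning: the mutations that are tagged as anomalous themselves form a Poisson process with rate 0.57 × 0.55 = 0.3135 per kilobase.
Over the interval, μ = 0.3135 × 8 = 2.508 (an 8-kb region = 8 kilobases).
P(N = 1) = e^(−2.508) · 2.508^1/1! ≈ 0.2042.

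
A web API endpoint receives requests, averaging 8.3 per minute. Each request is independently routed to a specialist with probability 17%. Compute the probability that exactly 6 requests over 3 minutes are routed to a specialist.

0.1159

Thinning: the requests that are routed to a specialist themselves form a Poisson process with rate 0.17 × 8.3 = 1.411 per minute.
Over the interval, μ = 1.411 × 3 = 4.233 (3 minutes).
P(N = 6) = e^(−4.233) · 4.233^6/6! ≈ 0.1159.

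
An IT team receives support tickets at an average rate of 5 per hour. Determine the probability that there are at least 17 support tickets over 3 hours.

Over the interval, μ = 5 × 3 = 15 (3 hours).
P(N ≥ 17) = 1 − P(N ≤ 16) = 1 − Σ_{j=0}^{16} e^(−μ) μ^j/j! ≈ 0.3359.

0.3359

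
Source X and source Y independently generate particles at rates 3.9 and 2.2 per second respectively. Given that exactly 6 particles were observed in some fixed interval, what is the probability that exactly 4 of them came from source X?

Given the total, each event is independently from source X with probability p = λ_X/(λ_X+λ_Y) = 3.9/6.1 ≈ 0.6393.
So K ~ Binomial(6, 3.9/6.1): P(K = 4) = C(6,4) · (3.9/6.1)^4 · (2.2/6.1)^2 ≈ 0.3260.

0.3260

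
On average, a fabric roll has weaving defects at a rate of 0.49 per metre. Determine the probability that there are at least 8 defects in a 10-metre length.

0.1231

Over the interval, μ = 0.49 × 10 = 4.9 (a 10-metre length = 10 metres).
P(N ≥ 8) = 1 − P(N ≤ 7) = 1 − Σ_{j=0}^{7} e^(−μ) μ^j/j! ≈ 0.1231.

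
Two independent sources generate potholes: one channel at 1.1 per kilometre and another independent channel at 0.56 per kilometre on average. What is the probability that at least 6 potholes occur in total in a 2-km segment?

0.1195

Independent Poisson processes superpose: combined rate λ = 1.1 + 0.56 = 1.66 per kilometre.
Over the interval, μ = 1.66 × 2 = 3.32 (a 2-km segment = 2 kilometres).
P(N ≥ 6) = 1 − P(N ≤ 5) ≈ 0.1195.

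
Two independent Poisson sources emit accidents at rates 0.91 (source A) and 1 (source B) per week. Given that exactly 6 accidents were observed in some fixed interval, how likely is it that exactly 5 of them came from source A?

0.0771

Given the total, each event is independently from source A with probability p = λ_A/(λ_A+λ_B) = 0.91/1.91 ≈ 0.4764.
So K ~ Binomial(6, 0.91/1.91): P(K = 5) = C(6,5) · (0.91/1.91)^5 · (1/1.91)^1 ≈ 0.0771.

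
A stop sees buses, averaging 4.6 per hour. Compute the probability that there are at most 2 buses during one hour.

With mean μ = 4.6 per hour,
P(N ≤ 2) = Σ_{j=0}^{2} e^(−μ) μ^j/j! ≈ 0.1626.

0.1626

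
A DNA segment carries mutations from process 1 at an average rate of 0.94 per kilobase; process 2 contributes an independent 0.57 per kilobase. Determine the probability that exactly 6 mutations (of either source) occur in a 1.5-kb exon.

0.0195

Independent Poisson processes superpose: combined rate λ = 0.94 + 0.57 = 1.51 per kilobase.
Over the interval, μ = 1.51 × 1.5 = 2.265 (a 1.5-kb exon = 1.5 kilobases).
P(N = 6) = e^(−2.265) · 2.265^6/6! ≈ 0.0195.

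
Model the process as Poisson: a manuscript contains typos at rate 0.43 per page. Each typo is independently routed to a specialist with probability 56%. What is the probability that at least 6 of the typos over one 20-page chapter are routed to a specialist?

Thinning: the typos that are routed to a specialist themselves form a Poisson process with rate 0.56 × 0.43 = 0.2408 per page.
Over the interval, μ = 0.2408 × 20 = 4.816 (a 20-page chapter = 20 pages).
P(N ≥ 6) = 1 − P(N ≤ 5) ≈ 0.3518.

0.3518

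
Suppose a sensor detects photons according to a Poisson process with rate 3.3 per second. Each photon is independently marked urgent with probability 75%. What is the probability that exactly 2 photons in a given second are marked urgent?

Thinning: the photons that are marked urgent themselves form a Poisson process with rate 0.75 × 3.3 = 2.475 per second.
So μ = 2.475.
P(N = 2) = e^(−2.475) · 2.475^2/2! ≈ 0.2578.

0.2578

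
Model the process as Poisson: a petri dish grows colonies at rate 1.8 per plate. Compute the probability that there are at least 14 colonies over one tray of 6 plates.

0.2005

Over the interval, μ = 1.8 × 6 = 10.8 (a tray of 6 plates = 6 plates).
P(N ≥ 14) = 1 − P(N ≤ 13) = 1 − Σ_{j=0}^{13} e^(−μ) μ^j/j! ≈ 0.2005.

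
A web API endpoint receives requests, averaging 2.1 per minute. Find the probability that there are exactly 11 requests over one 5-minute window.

Over the interval, μ = 2.1 × 5 = 10.5 (a 5-minute window = 5 minutes).
P(N = 11) = e^(−μ) μ^11/11! = e^(−10.5) · 10.5^11/39916800 ≈ 0.1180.

0.1180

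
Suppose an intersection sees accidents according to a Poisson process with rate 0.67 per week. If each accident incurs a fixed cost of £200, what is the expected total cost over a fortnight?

E[N] = 0.67 × 2 = 1.34 (a fortnight = 2 weeks); E[cost] = 1.34 × £200 = £268.

£268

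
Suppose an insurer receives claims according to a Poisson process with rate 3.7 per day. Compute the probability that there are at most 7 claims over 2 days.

0.5393

Over the interval, μ = 3.7 × 2 = 7.4 (2 days).
P(N ≤ 7) = Σ_{j=0}^{7} e^(−μ) μ^j/j! ≈ 0.5393.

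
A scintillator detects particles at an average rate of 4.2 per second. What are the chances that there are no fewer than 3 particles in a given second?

With mean μ = 4.2 per second,
P(N ≥ 3) = 1 − P(N ≤ 2) = 1 − Σ_{j=0}^{2} e^(−μ) μ^j/j! ≈ 0.7898.

0.7898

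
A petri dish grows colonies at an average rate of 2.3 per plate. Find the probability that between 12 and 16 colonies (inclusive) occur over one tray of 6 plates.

Over the interval, μ = 2.3 × 6 = 13.8 (a tray of 6 plates = 6 plates).
P(12 ≤ N ≤ 16) = Σ_{j=12}^{16} e^(−13.8) · 13.8^j/j! ≈ 0.4957.

0.4957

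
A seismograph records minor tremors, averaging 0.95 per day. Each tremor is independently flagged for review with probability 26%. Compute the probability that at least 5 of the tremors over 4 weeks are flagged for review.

0.8192

Thinning: the tremors that are flagged for review themselves form a Poisson process with rate 0.26 × 0.95 = 0.247 per day.
Over the interval, μ = 0.247 × 28 = 6.916 (4 weeks = 28 days).
P(N ≥ 5) = 1 − P(N ≤ 4) ≈ 0.8192.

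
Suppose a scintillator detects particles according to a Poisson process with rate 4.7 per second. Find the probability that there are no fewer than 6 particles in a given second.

0.3316

With mean μ = 4.7 per second,
P(N ≥ 6) = 1 − P(N ≤ 5) = 1 − Σ_{j=0}^{5} e^(−μ) μ^j/j! ≈ 0.3316.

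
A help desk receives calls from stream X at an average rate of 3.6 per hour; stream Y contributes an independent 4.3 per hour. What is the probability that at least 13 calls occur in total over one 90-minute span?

Independent Poisson processes superpose: combined rate λ = 3.6 + 4.3 = 7.9 per hour.
Over the interval, μ = 7.9 × 1.5 = 11.85 (a 90-minute span = 1.5 hours).
P(N ≥ 13) = 1 − P(N ≤ 12) ≈ 0.4069.

0.4069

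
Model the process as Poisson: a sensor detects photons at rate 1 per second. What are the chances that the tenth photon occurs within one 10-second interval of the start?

Over the interval, μ = 1 × 10 = 10 (a 10-second interval = 10 seconds).
The tenth arrival falls in the interval iff at least 10 events occur there: P(S_10 ≤ t) = P(N ≥ 10) = 1 − P(N ≤ 9) ≈ 0.5421.

0.5421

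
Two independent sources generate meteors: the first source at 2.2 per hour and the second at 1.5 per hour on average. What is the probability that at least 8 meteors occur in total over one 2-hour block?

0.4607

Independent Poisson processes superpose: combined rate λ = 2.2 + 1.5 = 3.7 per hour.
Over the interval, μ = 3.7 × 2 = 7.4 (a 2-hour block = 2 hours).
P(N ≥ 8) = 1 − P(N ≤ 7) ≈ 0.4607.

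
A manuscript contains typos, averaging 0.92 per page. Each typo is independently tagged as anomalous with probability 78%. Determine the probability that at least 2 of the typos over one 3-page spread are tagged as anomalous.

Thinning: the typos that are tagged as anomalous themselves form a Poisson process with rate 0.78 × 0.92 = 0.7176 per page.
Over the interval, μ = 0.7176 × 3 = 2.1528 (a 3-page spread = 3 pages).
P(N ≥ 2) = 1 − P(N ≤ 1) ≈ 0.6338.

0.6338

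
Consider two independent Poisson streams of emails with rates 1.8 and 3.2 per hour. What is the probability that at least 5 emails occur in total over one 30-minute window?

Independent Poisson processes superpose: combined rate λ = 1.8 + 3.2 = 5 per hour.
Over the interval, μ = 5 × 0.5 = 2.5 (a 30-minute window = 0.5 hours).
P(N ≥ 5) = 1 − P(N ≤ 4) ≈ 0.1088.

0.1088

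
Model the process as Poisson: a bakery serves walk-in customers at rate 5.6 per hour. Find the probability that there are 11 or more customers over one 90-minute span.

0.2257

Over the interval, μ = 5.6 × 1.5 = 8.4 (a 90-minute span = 1.5 hours).
P(N ≥ 11) = 1 − P(N ≤ 10) = 1 − Σ_{j=0}^{10} e^(−μ) μ^j/j! ≈ 0.2257.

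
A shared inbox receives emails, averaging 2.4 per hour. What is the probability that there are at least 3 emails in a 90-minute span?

Over the interval, μ = 2.4 × 1.5 = 3.6 (a 90-minute span = 1.5 hours).
P(N ≥ 3) = 1 − P(N ≤ 2) = 1 − Σ_{j=0}^{2} e^(−μ) μ^j/j! ≈ 0.6973.

0.6973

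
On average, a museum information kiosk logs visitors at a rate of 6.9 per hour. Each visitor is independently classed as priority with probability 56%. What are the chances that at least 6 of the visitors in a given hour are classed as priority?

0.1940

Thinning: the visitors that are classed as priority themselves form a Poisson process with rate 0.56 × 6.9 = 3.864 per hour.
So μ = 3.864.
P(N ≥ 6) = 1 − P(N ≤ 5) ≈ 0.1940.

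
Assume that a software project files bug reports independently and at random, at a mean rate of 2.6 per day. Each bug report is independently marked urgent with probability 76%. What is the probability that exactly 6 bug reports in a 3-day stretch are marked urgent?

Thinning: the bug reports that are marked urgent themselves form a Poisson process with rate 0.76 × 2.6 = 1.976 per day.
Over the interval, μ = 1.976 × 3 = 5.928 (a 3-day stretch = 3 days).
P(N = 6) = e^(−5.928) · 5.928^6/6! ≈ 0.1606.

0.1606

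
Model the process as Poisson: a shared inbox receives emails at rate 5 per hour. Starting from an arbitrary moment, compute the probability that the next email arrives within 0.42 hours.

Inter-arrival times are exponential with rate λ = 5 per hour.
P(T ≤ 0.42) = 1 − e^(−λt) = 1 − e^(−5 × 0.42) = 1 − e^(−2.1) ≈ 0.8775.

0.8775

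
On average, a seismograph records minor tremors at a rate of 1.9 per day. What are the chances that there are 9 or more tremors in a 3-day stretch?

Over the interval, μ = 1.9 × 3 = 5.7 (a 3-day stretch = 3 days).
P(N ≥ 9) = 1 − P(N ≤ 8) = 1 − Σ_{j=0}^{8} e^(−μ) μ^j/j! ≈ 0.1234.

0.1234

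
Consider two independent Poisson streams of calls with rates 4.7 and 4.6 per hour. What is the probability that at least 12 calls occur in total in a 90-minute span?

0.7357

Independent Poisson processes superpose: combined rate λ = 4.7 + 4.6 = 9.3 per hour.
Over the interval, μ = 9.3 × 1.5 = 13.95 (a 90-minute span = 1.5 hours).
P(N ≥ 12) = 1 − P(N ≤ 11) ≈ 0.7357.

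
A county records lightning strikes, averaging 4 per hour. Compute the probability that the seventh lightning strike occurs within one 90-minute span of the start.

Over the interval, μ = 4 × 1.5 = 6 (a 90-minute span = 1.5 hours).
The seventh arrival falls in the interval iff at least 7 events occur there: P(S_7 ≤ t) = P(N ≥ 7) = 1 − P(N ≤ 6) ≈ 0.3937.

0.3937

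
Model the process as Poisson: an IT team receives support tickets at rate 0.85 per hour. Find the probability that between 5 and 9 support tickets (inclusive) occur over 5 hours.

Over the interval, μ = 0.85 × 5 = 4.25 (5 hours).
P(5 ≤ N ≤ 9) = Σ_{j=5}^{9} e^(−4.25) · 4.25^j/j! ≈ 0.4079.

0.4079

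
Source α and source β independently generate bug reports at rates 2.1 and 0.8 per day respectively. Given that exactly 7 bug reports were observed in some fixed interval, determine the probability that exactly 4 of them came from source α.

0.2020

Given the total, each event is independently from source α with probability p = λ_α/(λ_α+λ_β) = 2.1/2.9 ≈ 0.7241.
So K ~ Binomial(7, 2.1/2.9): P(K = 4) = C(7,4) · (2.1/2.9)^4 · (0.8/2.9)^3 ≈ 0.2020.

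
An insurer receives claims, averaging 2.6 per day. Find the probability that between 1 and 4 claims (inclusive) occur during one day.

With mean μ = 2.6 per day,
P(1 ≤ N ≤ 4) = Σ_{j=1}^{4} e^(−2.6) · 2.6^j/j! ≈ 0.8031.

0.8031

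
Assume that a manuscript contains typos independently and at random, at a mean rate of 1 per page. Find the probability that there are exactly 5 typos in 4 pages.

0.1563

Over the interval, μ = 1 × 4 = 4 (4 pages).
P(N = 5) = e^(−μ) μ^5/5! = e^(−4) · 4^5/120 ≈ 0.1563.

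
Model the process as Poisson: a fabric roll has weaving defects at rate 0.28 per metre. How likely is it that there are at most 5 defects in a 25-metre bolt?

0.3007

Over the interval, μ = 0.28 × 25 = 7 (a 25-metre bolt = 25 metres).
P(N ≤ 5) = Σ_{j=0}^{5} e^(−μ) μ^j/j! ≈ 0.3007.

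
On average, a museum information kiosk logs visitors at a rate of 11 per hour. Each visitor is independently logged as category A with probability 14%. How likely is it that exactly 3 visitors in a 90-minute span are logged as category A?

Thinning: the visitors that are logged as category A themselves form a Poisson process with rate 0.14 × 11 = 1.54 per hour.
Over the interval, μ = 1.54 × 1.5 = 2.31 (a 90-minute span = 1.5 hours).
P(N = 3) = e^(−2.31) · 2.31^3/3! ≈ 0.2039.

0.2039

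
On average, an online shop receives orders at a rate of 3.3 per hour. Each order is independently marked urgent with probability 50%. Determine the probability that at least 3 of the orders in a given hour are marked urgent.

0.2296

Thinning: the orders that are marked urgent themselves form a Poisson process with rate 0.5 × 3.3 = 1.65 per hour.
So μ = 1.65.
P(N ≥ 3) = 1 − P(N ≤ 2) ≈ 0.2296.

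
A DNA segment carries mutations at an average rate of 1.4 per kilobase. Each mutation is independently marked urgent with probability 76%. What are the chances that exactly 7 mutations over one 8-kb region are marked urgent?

Thinning: the mutations that are marked urgent themselves form a Poisson process with rate 0.76 × 1.4 = 1.064 per kilobase.
Over the interval, μ = 1.064 × 8 = 8.512 (an 8-kb region = 8 kilobases).
P(N = 7) = e^(−8.512) · 8.512^7/7! ≈ 0.1291.

0.1291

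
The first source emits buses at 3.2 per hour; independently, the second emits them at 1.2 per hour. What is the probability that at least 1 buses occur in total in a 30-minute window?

0.8892

Independent Poisson processes superpose: combined rate λ = 3.2 + 1.2 = 4.4 per hour.
Over the interval, μ = 4.4 × 0.5 = 2.2 (a 30-minute window = 0.5 hours).
P(N ≥ 1) = 1 − P(N ≤ 0) ≈ 0.8892.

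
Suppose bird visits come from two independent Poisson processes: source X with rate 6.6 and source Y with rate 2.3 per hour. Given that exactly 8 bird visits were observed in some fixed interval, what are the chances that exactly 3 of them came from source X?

0.0263

Given the total, each event is independently from source X with probability p = λ_X/(λ_X+λ_Y) = 6.6/8.9 ≈ 0.7416.
So K ~ Binomial(8, 6.6/8.9): P(K = 3) = C(8,3) · (6.6/8.9)^3 · (2.3/8.9)^5 ≈ 0.0263.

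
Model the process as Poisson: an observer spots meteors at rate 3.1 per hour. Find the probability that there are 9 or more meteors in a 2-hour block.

0.1741

Over the interval, μ = 3.1 × 2 = 6.2 (a 2-hour block = 2 hours).
P(N ≥ 9) = 1 − P(N ≤ 8) = 1 − Σ_{j=0}^{8} e^(−μ) μ^j/j! ≈ 0.1741.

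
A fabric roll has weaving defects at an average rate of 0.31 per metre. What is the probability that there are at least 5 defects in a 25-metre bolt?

0.8851

Over the interval, μ = 0.31 × 25 = 7.75 (a 25-metre bolt = 25 metres).
P(N ≥ 5) = 1 − P(N ≤ 4) = 1 − Σ_{j=0}^{4} e^(−μ) μ^j/j! ≈ 0.8851.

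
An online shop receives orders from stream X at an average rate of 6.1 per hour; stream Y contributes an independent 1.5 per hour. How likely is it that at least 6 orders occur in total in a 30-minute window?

0.1844

Independent Poisson processes superpose: combined rate λ = 6.1 + 1.5 = 7.6 per hour.
Over the interval, μ = 7.6 × 0.5 = 3.8 (a 30-minute window = 0.5 hours).
P(N ≥ 6) = 1 − P(N ≤ 5) ≈ 0.1844.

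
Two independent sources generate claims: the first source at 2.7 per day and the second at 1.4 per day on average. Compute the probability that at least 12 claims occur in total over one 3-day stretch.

Independent Poisson processes superpose: combined rate λ = 2.7 + 1.4 = 4.1 per day.
Over the interval, μ = 4.1 × 3 = 12.3 (a 3-day stretch = 3 days).
P(N ≥ 12) = 1 − P(N ≤ 11) ≈ 0.5722.

0.5722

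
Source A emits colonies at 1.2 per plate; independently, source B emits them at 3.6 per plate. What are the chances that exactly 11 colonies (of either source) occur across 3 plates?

Independent Poisson processes superpose: combined rate λ = 1.2 + 3.6 = 4.8 per plate.
Over the interval, μ = 4.8 × 3 = 14.4 (3 plates).
P(N = 11) = e^(−14.4) · 14.4^11/11! ≈ 0.0771.

0.0771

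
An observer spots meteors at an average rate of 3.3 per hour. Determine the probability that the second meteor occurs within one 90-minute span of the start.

Over the interval, μ = 3.3 × 1.5 = 4.95 (a 90-minute span = 1.5 hours).
The second arrival falls in the interval iff at least 2 events occur there: P(S_2 ≤ t) = P(N ≥ 2) = 1 − P(N ≤ 1) ≈ 0.9579.

0.9579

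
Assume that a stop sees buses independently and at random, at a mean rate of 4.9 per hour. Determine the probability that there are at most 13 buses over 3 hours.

0.3925

Over the interval, μ = 4.9 × 3 = 14.7 (3 hours).
P(N ≤ 13) = Σ_{j=0}^{13} e^(−μ) μ^j/j! ≈ 0.3925.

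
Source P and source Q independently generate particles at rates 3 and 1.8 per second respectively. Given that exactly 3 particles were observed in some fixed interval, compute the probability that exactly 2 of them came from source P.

0.4395

Given the total, each event is independently from source P with probability p = λ_P/(λ_P+λ_Q) = 3/4.8 = 0.6250.
So K ~ Binomial(3, 3/4.8): P(K = 2) = C(3,2) · (3/4.8)^2 · (1.8/4.8)^1 ≈ 0.4395.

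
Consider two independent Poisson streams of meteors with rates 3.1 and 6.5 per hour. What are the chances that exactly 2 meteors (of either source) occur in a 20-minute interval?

Independent Poisson processes superpose: combined rate λ = 3.1 + 6.5 = 9.6 per hour.
Over the interval, μ = 9.6 × 1/3 = 3.2 (a 20-minute interval = 1/3 hours).
P(N = 2) = e^(−3.2) · 3.2^2/2! ≈ 0.2087.

0.2087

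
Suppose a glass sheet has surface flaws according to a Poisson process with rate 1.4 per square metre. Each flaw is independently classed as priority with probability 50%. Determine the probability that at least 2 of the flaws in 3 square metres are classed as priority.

0.6204

Thinning: the flaws that are classed as priority themselves form a Poisson process with rate 0.5 × 1.4 = 0.7 per square metre.
Over the interval, μ = 0.7 × 3 = 2.1 (3 square metres).
P(N ≥ 2) = 1 − P(N ≤ 1) ≈ 0.6204.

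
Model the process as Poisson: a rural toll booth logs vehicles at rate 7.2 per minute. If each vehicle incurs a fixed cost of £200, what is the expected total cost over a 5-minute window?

£7200

E[N] = 7.2 × 5 = 36 (a 5-minute window = 5 minutes); E[cost] = 36 × £200 = £7200.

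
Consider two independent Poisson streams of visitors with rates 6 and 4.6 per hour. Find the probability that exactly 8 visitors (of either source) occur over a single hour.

Independent Poisson processes superpose: combined rate λ = 6 + 4.6 = 10.6 per hour.
So μ = 10.6.
P(N = 8) = e^(−10.6) · 10.6^8/8! ≈ 0.0985.

0.0985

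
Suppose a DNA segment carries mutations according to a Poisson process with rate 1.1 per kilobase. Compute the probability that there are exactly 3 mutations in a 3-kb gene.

Over the interval, μ = 1.1 × 3 = 3.3 (a 3-kb gene = 3 kilobases).
P(N = 3) = e^(−μ) μ^3/3! = e^(−3.3) · 3.3^3/6 ≈ 0.2209.

0.2209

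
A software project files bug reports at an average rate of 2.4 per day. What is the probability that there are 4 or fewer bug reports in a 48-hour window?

Over the interval, μ = 2.4 × 2 = 4.8 (a 48-hour window = 2 days).
P(N ≤ 4) = Σ_{j=0}^{4} e^(−μ) μ^j/j! ≈ 0.4763.

0.4763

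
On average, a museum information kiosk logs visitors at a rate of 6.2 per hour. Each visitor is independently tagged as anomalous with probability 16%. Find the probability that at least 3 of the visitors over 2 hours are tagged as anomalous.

0.3190

Thinning: the visitors that are tagged as anomalous themselves form a Poisson process with rate 0.16 × 6.2 = 0.992 per hour.
Over the interval, μ = 0.992 × 2 = 1.984 (2 hours).
P(N ≥ 3) = 1 − P(N ≤ 2) ≈ 0.3190.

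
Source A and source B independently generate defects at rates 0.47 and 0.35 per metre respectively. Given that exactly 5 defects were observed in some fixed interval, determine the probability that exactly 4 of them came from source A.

0.2303

Given the total, each event is independently from source A with probability p = λ_A/(λ_A+λ_B) = 0.47/0.82 ≈ 0.5732.
So K ~ Binomial(5, 0.47/0.82): P(K = 4) = C(5,4) · (0.47/0.82)^4 · (0.35/0.82)^1 ≈ 0.2303.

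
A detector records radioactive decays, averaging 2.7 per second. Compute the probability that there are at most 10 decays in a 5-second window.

0.2112

Over the interval, μ = 2.7 × 5 = 13.5 (a 5-second window = 5 seconds).
P(N ≤ 10) = Σ_{j=0}^{10} e^(−μ) μ^j/j! ≈ 0.2112.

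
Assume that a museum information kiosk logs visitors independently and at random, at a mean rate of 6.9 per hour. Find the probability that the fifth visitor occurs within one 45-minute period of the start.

Over the interval, μ = 6.9 × 0.75 = 5.175 (a 45-minute period = 0.75 hours).
The fifth arrival falls in the interval iff at least 5 events occur there: P(S_5 ≤ t) = P(N ≥ 5) = 1 − P(N ≤ 4) ≈ 0.5897.

0.5897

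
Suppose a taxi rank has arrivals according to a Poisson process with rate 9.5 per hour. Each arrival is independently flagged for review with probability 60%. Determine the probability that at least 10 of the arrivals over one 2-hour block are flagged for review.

0.7013

Thinning: the arrivals that are flagged for review themselves form a Poisson process with rate 0.6 × 9.5 = 5.7 per hour.
Over the interval, μ = 5.7 × 2 = 11.4 (a 2-hour block = 2 hours).
P(N ≥ 10) = 1 − P(N ≤ 9) ≈ 0.7013.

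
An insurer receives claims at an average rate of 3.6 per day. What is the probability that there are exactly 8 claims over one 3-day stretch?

0.0936

Over the interval, μ = 3.6 × 3 = 10.8 (a 3-day stretch = 3 days).
P(N = 8) = e^(−μ) μ^8/8! = e^(−10.8) · 10.8^8/40320 ≈ 0.0936.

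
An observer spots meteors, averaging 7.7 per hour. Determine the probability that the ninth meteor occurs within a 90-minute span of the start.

0.8132

Over the interval, μ = 7.7 × 1.5 = 11.55 (a 90-minute span = 1.5 hours).
The ninth arrival falls in the interval iff at least 9 events occur there: P(S_9 ≤ t) = P(N ≥ 9) = 1 − P(N ≤ 8) ≈ 0.8132.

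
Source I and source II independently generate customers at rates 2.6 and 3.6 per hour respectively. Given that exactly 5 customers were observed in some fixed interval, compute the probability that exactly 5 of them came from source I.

0.0130

Given the total, each event is independently from source I with probability p = λ_I/(λ_I+λ_II) = 2.6/6.2 ≈ 0.4194.
So K ~ Binomial(5, 2.6/6.2): P(K = 5) = C(5,5) · (2.6/6.2)^5 · (3.6/6.2)^0 ≈ 0.0130.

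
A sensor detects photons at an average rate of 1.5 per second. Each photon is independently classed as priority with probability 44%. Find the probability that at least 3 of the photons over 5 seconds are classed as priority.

0.6406

Thinning: the photons that are classed as priority themselves form a Poisson process with rate 0.44 × 1.5 = 0.66 per second.
Over the interval, μ = 0.66 × 5 = 3.3 (5 seconds).
P(N ≥ 3) = 1 − P(N ≤ 2) ≈ 0.6406.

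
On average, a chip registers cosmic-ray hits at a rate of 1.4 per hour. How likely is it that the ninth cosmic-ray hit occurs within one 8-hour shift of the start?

0.7853

Over the interval, μ = 1.4 × 8 = 11.2 (an 8-hour shift = 8 hours).
The ninth arrival falls in the interval iff at least 9 events occur there: P(S_9 ≤ t) = P(N ≥ 9) = 1 − P(N ≤ 8) ≈ 0.7853.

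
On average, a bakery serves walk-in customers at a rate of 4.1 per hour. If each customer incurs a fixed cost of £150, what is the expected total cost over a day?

£14760

E[N] = 4.1 × 24 = 98.4 (a day = 24 hours); E[cost] = 98.4 × £150 = £14760.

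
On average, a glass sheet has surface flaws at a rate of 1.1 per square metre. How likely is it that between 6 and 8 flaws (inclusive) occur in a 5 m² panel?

0.3654

Over the interval, μ = 1.1 × 5 = 5.5 (a 5 m² panel = 5 square metres).
P(6 ≤ N ≤ 8) = Σ_{j=6}^{8} e^(−5.5) · 5.5^j/j! ≈ 0.3654.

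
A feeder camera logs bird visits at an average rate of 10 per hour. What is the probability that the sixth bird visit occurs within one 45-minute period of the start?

Over the interval, μ = 10 × 0.75 = 7.5 (a 45-minute period = 0.75 hours).
The sixth arrival falls in the interval iff at least 6 events occur there: P(S_6 ≤ t) = P(N ≥ 6) = 1 − P(N ≤ 5) ≈ 0.7586.

0.7586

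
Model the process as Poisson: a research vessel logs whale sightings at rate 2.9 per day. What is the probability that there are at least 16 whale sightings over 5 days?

Over the interval, μ = 2.9 × 5 = 14.5 (5 days).
P(N ≥ 16) = 1 − P(N ≤ 15) = 1 − Σ_{j=0}^{15} e^(−μ) μ^j/j! ≈ 0.3808.

0.3808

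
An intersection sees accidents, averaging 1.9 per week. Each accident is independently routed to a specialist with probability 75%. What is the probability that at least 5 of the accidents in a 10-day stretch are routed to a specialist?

Thinning: the accidents that are routed to a specialist themselves form a Poisson process with rate 0.75 × 1.9 = 1.425 per week.
Over the interval, μ = 1.425 × 10/7 ≈ 2.03571 (a 10-day stretch = 10/7 weeks).
P(N ≥ 5) = 1 − P(N ≤ 4) ≈ 0.0559.

0.0559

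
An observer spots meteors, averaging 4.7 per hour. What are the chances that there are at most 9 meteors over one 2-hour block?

0.5349

Over the interval, μ = 4.7 × 2 = 9.4 (a 2-hour block = 2 hours).
P(N ≤ 9) = Σ_{j=0}^{9} e^(−μ) μ^j/j! ≈ 0.5349.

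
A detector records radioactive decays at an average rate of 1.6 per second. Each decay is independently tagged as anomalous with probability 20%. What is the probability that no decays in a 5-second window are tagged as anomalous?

Thinning: the decays that are tagged as anomalous themselves form a Poisson process with rate 0.2 × 1.6 = 0.32 per second.
Over the interval, μ = 0.32 × 5 = 1.6 (a 5-second window = 5 seconds).
P(N = 0) = e^(−1.6) · 1.6^0/0! ≈ 0.2019.

0.2019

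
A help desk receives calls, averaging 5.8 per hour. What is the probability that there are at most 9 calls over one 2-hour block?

0.2791

Over the interval, μ = 5.8 × 2 = 11.6 (a 2-hour block = 2 hours).
P(N ≤ 9) = Σ_{j=0}^{9} e^(−μ) μ^j/j! ≈ 0.2791.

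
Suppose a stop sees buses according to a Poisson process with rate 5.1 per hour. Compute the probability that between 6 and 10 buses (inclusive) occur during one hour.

With mean μ = 5.1 per hour,
P(6 ≤ N ≤ 10) = Σ_{j=6}^{10} e^(−5.1) · 5.1^j/j! ≈ 0.3860.

0.3860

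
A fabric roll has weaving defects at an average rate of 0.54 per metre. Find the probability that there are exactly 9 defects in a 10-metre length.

Over the interval, μ = 0.54 × 10 = 5.4 (a 10-metre length = 10 metres).
P(N = 9) = e^(−μ) μ^9/9! = e^(−5.4) · 5.4^9/362880 ≈ 0.0486.

0.0486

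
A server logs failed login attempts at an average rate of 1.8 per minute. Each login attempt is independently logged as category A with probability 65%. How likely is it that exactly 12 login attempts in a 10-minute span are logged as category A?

0.1139

Thinning: the login attempts that are logged as category A themselves form a Poisson process with rate 0.65 × 1.8 = 1.17 per minute.
Over the interval, μ = 1.17 × 10 = 11.7 (a 10-minute span = 10 minutes).
P(N = 12) = e^(−11.7) · 11.7^12/12! ≈ 0.1139.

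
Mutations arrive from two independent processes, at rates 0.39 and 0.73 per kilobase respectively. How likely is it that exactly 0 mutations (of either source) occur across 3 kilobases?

0.0347

Independent Poisson processes superpose: combined rate λ = 0.39 + 0.73 = 1.12 per kilobase.
Over the interval, μ = 1.12 × 3 = 3.36 (3 kilobases).
P(N = 0) = e^(−3.36) · 3.36^0/0! ≈ 0.0347.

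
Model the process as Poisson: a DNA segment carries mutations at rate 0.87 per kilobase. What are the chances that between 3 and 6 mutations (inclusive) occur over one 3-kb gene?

Over the interval, μ = 0.87 × 3 = 2.61 (a 3-kb gene = 3 kilobases).
P(3 ≤ N ≤ 6) = Σ_{j=3}^{6} e^(−2.61) · 2.61^j/j! ≈ 0.4666.

0.4666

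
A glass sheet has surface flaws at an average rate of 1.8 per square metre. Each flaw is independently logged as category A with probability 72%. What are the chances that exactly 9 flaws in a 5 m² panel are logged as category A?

Thinning: the flaws that are logged as category A themselves form a Poisson process with rate 0.72 × 1.8 = 1.296 per square metre.
Over the interval, μ = 1.296 × 5 = 6.48 (a 5 m² panel = 5 square metres).
P(N = 9) = e^(−6.48) · 6.48^9/9! ≈ 0.0851.

0.0851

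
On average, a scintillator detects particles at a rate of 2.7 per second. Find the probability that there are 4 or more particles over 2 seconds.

0.7867

Over the interval, μ = 2.7 × 2 = 5.4 (2 seconds).
P(N ≥ 4) = 1 − P(N ≤ 3) = 1 − Σ_{j=0}^{3} e^(−μ) μ^j/j! ≈ 0.7867.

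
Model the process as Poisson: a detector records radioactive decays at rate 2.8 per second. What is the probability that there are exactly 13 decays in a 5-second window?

Over the interval, μ = 2.8 × 5 = 14 (a 5-second window = 5 seconds).
P(N = 13) = e^(−μ) μ^13/13! = e^(−14) · 14^13/6227020800 ≈ 0.1060.

0.1060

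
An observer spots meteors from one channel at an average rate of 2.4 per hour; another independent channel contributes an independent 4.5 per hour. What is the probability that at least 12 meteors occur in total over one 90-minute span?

0.3436

Independent Poisson processes superpose: combined rate λ = 2.4 + 4.5 = 6.9 per hour.
Over the interval, μ = 6.9 × 1.5 = 10.35 (a 90-minute span = 1.5 hours).
P(N ≥ 12) = 1 − P(N ≤ 11) ≈ 0.3436.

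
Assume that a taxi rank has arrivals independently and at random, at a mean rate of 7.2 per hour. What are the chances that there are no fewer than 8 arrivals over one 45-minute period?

Over the interval, μ = 7.2 × 0.75 = 5.4 (a 45-minute period = 0.75 hours).
P(N ≥ 8) = 1 − P(N ≤ 7) = 1 − Σ_{j=0}^{7} e^(−μ) μ^j/j! ≈ 0.1783.

0.1783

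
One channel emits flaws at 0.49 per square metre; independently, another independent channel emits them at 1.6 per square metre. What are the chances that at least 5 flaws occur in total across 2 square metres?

0.4063

Independent Poisson processes superpose: combined rate λ = 0.49 + 1.6 = 2.09 per square metre.
Over the interval, μ = 2.09 × 2 = 4.18 (2 square metres).
P(N ≥ 5) = 1 − P(N ≤ 4) ≈ 0.4063.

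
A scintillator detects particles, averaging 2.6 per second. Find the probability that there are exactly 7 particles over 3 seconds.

0.1428

Over the interval, μ = 2.6 × 3 = 7.8 (3 seconds).
P(N = 7) = e^(−μ) μ^7/7! = e^(−7.8) · 7.8^7/5040 ≈ 0.1428.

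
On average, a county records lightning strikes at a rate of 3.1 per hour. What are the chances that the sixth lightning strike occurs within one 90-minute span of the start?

0.3229

Over the interval, μ = 3.1 × 1.5 = 4.65 (a 90-minute span = 1.5 hours).
The sixth arrival falls in the interval iff at least 6 events occur there: P(S_6 ≤ t) = P(N ≥ 6) = 1 − P(N ≤ 5) ≈ 0.3229.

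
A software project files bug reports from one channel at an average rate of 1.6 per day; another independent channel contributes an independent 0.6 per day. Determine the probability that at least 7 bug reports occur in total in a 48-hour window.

Independent Poisson processes superpose: combined rate λ = 1.6 + 0.6 = 2.2 per day.
Over the interval, μ = 2.2 × 2 = 4.4 (a 48-hour window = 2 days).
P(N ≥ 7) = 1 − P(N ≤ 6) ≈ 0.1564.

0.1564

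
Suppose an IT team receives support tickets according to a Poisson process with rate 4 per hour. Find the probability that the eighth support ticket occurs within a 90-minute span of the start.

Over the interval, μ = 4 × 1.5 = 6 (a 90-minute span = 1.5 hours).
The eighth arrival falls in the interval iff at least 8 events occur there: P(S_8 ≤ t) = P(N ≥ 8) = 1 − P(N ≤ 7) ≈ 0.2560.

0.2560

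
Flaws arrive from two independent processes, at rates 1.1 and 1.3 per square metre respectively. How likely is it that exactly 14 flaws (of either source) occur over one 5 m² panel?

Independent Poisson processes superpose: combined rate λ = 1.1 + 1.3 = 2.4 per square metre.
Over the interval, μ = 2.4 × 5 = 12 (a 5 m² panel = 5 square metres).
P(N = 14) = e^(−12) · 12^14/14! ≈ 0.0905.

0.0905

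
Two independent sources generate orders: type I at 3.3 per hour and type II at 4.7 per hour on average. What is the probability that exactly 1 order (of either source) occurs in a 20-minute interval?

0.1853

Independent Poisson processes superpose: combined rate λ = 3.3 + 4.7 = 8 per hour.
Over the interval, μ = 8 × 1/3 ≈ 2.66667 (a 20-minute interval = 1/3 hours).
P(N = 1) = e^(−2.66667) · 2.66667^1/1! ≈ 0.1853.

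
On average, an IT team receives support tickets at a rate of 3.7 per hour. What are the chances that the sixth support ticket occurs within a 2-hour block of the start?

0.7474

Over the interval, μ = 3.7 × 2 = 7.4 (a 2-hour block = 2 hours).
The sixth arrival falls in the interval iff at least 6 events occur there: P(S_6 ≤ t) = P(N ≥ 6) = 1 − P(N ≤ 5) ≈ 0.7474.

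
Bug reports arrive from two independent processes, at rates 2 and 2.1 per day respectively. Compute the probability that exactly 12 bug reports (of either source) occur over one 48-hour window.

Independent Poisson processes superpose: combined rate λ = 2 + 2.1 = 4.1 per day.
Over the interval, μ = 4.1 × 2 = 8.2 (a 48-hour window = 2 days).
P(N = 12) = e^(−8.2) · 8.2^12/12! ≈ 0.0530.

0.0530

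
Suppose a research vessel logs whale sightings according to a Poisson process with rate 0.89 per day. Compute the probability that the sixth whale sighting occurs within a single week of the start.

0.5905

Over the interval, μ = 0.89 × 7 = 6.23 (a week = 7 days).
The sixth arrival falls in the interval iff at least 6 events occur there: P(S_6 ≤ t) = P(N ≥ 6) = 1 − P(N ≤ 5) ≈ 0.5905.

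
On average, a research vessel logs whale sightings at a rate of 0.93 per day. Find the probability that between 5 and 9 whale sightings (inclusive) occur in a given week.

Over the interval, μ = 0.93 × 7 = 6.51 (a week = 7 days).
P(5 ≤ N ≤ 9) = Σ_{j=5}^{9} e^(−6.51) · 6.51^j/j! ≈ 0.6540.

0.6540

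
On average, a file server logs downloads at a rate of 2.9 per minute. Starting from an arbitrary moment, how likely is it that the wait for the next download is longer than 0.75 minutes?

0.1136

The wait for the next event is exponential with rate λ = 2.9 per minute.
P(T > 0.75) = e^(−λt) = e^(−2.9 × 0.75) = e^(−2.175) ≈ 0.1136.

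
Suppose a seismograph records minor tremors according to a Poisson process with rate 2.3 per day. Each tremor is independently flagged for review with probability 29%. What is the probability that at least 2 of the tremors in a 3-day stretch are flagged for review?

0.5943

Thinning: the tremors that are flagged for review themselves form a Poisson process with rate 0.29 × 2.3 = 0.667 per day.
Over the interval, μ = 0.667 × 3 = 2.001 (a 3-day stretch = 3 days).
P(N ≥ 2) = 1 − P(N ≤ 1) ≈ 0.5943.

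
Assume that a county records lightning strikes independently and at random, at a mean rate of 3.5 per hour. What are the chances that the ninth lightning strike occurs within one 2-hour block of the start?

Over the interval, μ = 3.5 × 2 = 7 (a 2-hour block = 2 hours).
The ninth arrival falls in the interval iff at least 9 events occur there: P(S_9 ≤ t) = P(N ≥ 9) = 1 − P(N ≤ 8) ≈ 0.2709.

0.2709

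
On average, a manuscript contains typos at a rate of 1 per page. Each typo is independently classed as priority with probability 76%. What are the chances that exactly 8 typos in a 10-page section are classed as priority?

Thinning: the typos that are classed as priority themselves form a Poisson process with rate 0.76 × 1 = 0.76 per page.
Over the interval, μ = 0.76 × 10 = 7.6 (a 10-page section = 10 pages).
P(N = 8) = e^(−7.6) · 7.6^8/8! ≈ 0.1381.

0.1381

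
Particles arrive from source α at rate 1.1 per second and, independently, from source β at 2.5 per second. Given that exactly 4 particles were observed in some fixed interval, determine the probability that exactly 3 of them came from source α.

0.0792

Given the total, each event is independently from source α with probability p = λ_α/(λ_α+λ_β) = 1.1/3.6 ≈ 0.3056.
So K ~ Binomial(4, 1.1/3.6): P(K = 3) = C(4,3) · (1.1/3.6)^3 · (2.5/3.6)^1 ≈ 0.0792.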